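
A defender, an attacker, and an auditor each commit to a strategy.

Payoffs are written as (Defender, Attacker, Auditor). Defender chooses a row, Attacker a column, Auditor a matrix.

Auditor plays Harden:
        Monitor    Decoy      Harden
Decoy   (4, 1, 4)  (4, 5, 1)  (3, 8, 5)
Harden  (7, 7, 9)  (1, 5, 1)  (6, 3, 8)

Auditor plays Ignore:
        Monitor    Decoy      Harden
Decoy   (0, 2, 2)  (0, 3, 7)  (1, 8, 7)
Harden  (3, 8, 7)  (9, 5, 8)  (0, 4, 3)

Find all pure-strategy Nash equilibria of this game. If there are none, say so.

(Decoy, Harden, Ignore); (Harden, Monitor, Harden)

Defender against (Monitor, Harden): payoffs 4, 7 → best response Harden.
Defender against (Monitor, Ignore): payoffs 0, 3 → best response Harden.
Defender against (Decoy, Harden): payoffs 4, 1 → best response Decoy.
Defender against (Decoy, Ignore): payoffs 0, 9 → best response Harden.
Defender against (Harden, Harden): payoffs 3, 6 → best response Harden.
Defender against (Harden, Ignore): payoffs 1, 0 → best response Decoy.
Attacker against (Decoy, Harden): payoffs 1, 5, 8 → best response Harden.
Attacker against (Decoy, Ignore): payoffs 2, 3, 8 → best response Harden.
Attacker against (Harden, Harden): payoffs 7, 5, 3 → best response Monitor.
Attacker against (Harden, Ignore): payoffs 8, 5, 4 → best response Monitor.
Auditor against (Decoy, Monitor): payoffs 4, 2 → best response Harden.
Auditor against (Decoy, Decoy): payoffs 1, 7 → best response Ignore.
Auditor against (Decoy, Harden): payoffs 5, 7 → best response Ignore.
Auditor against (Harden, Monitor): payoffs 9, 7 → best response Harden.
Auditor against (Harden, Decoy): payoffs 1, 8 → best response Ignore.
Auditor against (Harden, Harden): payoffs 8, 3 → best response Harden.
Mutual best responses: (Decoy, Harden, Ignore); (Harden, Monitor, Harden).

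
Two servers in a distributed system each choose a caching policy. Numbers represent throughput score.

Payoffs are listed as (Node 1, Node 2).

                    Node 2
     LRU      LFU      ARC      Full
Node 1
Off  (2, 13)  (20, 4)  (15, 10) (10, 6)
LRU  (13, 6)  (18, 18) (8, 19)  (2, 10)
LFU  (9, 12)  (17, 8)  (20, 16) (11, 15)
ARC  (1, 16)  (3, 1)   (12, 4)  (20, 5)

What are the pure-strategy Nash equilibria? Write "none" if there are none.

(LFU, ARC)

(Off, LRU): Node 1 can switch to LRU (2 → 13). Not NE.
(Off, LFU): Node 2 can switch to LRU (4 → 13). Not NE.
(Off, ARC): Node 1 can switch to LFU (15 → 20). Not NE.
(Off, Full): Node 1 can switch to LFU (10 → 11). Not NE.
(LRU, LRU): Node 2 can switch to LFU (6 → 18). Not NE.
(LRU, LFU): Node 1 can switch to Off (18 → 20). Not NE.
(LRU, ARC): Node 1 can switch to Off (8 → 15). Not NE.
(LRU, Full): Node 1 can switch to Off (2 → 10). Not NE.
(LFU, ARC): Node 1 gets 20, best alternative 15; Node 2 gets 16, best alternative 15. No profitable deviation — NE.
(The remaining 7 profiles each have a profitable deviation by the same check.)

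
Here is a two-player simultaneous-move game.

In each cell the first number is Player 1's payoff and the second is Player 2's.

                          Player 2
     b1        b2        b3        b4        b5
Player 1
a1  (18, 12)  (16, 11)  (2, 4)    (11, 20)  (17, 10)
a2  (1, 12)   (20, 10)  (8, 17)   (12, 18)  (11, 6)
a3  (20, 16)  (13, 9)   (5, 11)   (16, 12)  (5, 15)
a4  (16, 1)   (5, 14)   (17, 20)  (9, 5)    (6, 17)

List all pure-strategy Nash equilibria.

Player 1 against b1: payoffs 18, 1, 20, 16 → best response a3.
Player 1 against b2: payoffs 16, 20, 13, 5 → best response a2.
Player 1 against b3: payoffs 2, 8, 5, 17 → best response a4.
Player 1 against b4: payoffs 11, 12, 16, 9 → best response a3.
Player 1 against b5: payoffs 17, 11, 5, 6 → best response a1.
Player 2 against a1: payoffs 12, 11, 4, 20, 10 → best response b4.
Player 2 against a2: payoffs 12, 10, 17, 18, 6 → best response b4.
Player 2 against a3: payoffs 16, 9, 11, 12, 15 → best response b1.
Player 2 against a4: payoffs 1, 14, 20, 5, 17 → best response b3.
Mutual best responses: (a3, b1); (a4, b3).

(a3, b1); (a4, b3)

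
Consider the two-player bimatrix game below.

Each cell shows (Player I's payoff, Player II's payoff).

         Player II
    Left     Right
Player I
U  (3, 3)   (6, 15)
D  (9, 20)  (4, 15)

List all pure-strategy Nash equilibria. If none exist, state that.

Player I against Left: payoffs 3, 9 → best response D.
Player I against Right: payoffs 6, 4 → best response U.
Player II against U: payoffs 3, 15 → best response Right.
Player II against D: payoffs 20, 15 → best response Left.
Mutual best responses: (U, Right); (D, Left).

The pure Nash equilibria are (U, Right); (D, Left).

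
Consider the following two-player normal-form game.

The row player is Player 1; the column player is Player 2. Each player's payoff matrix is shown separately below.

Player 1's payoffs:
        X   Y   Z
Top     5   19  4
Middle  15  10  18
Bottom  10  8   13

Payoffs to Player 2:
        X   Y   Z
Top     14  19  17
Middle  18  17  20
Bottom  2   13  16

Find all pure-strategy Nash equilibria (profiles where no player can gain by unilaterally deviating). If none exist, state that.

The pure Nash equilibria are (Top, Y); (Middle, Z).

Player 1 against X: payoffs 5, 15, 10 → best response Middle.
Player 1 against Y: payoffs 19, 10, 8 → best response Top.
Player 1 against Z: payoffs 4, 18, 13 → best response Middle.
Player 2 against Top: payoffs 14, 19, 17 → best response Y.
Player 2 against Middle: payoffs 18, 17, 20 → best response Z.
Player 2 against Bottom: payoffs 2, 13, 16 → best response Z.
Mutual best responses: (Top, Y); (Middle, Z).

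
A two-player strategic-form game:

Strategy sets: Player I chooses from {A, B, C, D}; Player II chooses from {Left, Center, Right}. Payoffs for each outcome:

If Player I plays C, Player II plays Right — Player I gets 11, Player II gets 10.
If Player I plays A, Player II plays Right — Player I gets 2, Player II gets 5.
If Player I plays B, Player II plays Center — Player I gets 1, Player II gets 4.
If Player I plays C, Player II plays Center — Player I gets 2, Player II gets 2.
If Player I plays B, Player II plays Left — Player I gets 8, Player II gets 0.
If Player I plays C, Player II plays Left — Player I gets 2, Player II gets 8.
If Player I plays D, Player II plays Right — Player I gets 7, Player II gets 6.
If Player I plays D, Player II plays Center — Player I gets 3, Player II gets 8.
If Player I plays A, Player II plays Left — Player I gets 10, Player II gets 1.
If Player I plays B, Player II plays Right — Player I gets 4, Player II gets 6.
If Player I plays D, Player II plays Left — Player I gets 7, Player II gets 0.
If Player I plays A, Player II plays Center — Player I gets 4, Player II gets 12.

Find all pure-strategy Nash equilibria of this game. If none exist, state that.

Player I against Left: payoffs 10, 8, 2, 7 → best response A.
Player I against Center: payoffs 4, 1, 2, 3 → best response A.
Player I against Right: payoffs 2, 4, 11, 7 → best response C.
Player II against A: payoffs 1, 12, 5 → best response Center.
Player II against B: payoffs 0, 4, 6 → best response Right.
Player II against C: payoffs 8, 2, 10 → best response Right.
Player II against D: payoffs 0, 8, 6 → best response Center.
Mutual best responses: (A, Center); (C, Right).

(A, Center); (C, Right)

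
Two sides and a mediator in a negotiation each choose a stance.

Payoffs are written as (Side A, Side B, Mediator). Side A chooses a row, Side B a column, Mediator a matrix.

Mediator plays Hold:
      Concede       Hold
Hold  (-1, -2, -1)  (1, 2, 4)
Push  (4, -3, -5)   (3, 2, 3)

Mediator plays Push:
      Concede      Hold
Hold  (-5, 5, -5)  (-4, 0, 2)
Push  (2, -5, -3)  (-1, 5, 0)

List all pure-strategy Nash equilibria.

(Hold, Concede, Hold): Side A can switch to Push (-1 → 4). Not NE.
(Hold, Concede, Push): Side A can switch to Push (-5 → 2). Not NE.
(Hold, Hold, Hold): Side A can switch to Push (1 → 3). Not NE.
(Hold, Hold, Push): Side A can switch to Push (-4 → -1). Not NE.
(Push, Concede, Hold): Side B can switch to Hold (-3 → 2). Not NE.
(Push, Concede, Push): Side B can switch to Hold (-5 → 5). Not NE.
(Push, Hold, Hold): Side A gets 3, best alternative 1; Side B gets 2, best alternative -3; Mediator gets 3, best alternative 0. No profitable deviation — NE.
(Push, Hold, Push): Mediator can switch to Hold (0 → 3). Not NE.

Pure NE: (Push, Hold, Hold)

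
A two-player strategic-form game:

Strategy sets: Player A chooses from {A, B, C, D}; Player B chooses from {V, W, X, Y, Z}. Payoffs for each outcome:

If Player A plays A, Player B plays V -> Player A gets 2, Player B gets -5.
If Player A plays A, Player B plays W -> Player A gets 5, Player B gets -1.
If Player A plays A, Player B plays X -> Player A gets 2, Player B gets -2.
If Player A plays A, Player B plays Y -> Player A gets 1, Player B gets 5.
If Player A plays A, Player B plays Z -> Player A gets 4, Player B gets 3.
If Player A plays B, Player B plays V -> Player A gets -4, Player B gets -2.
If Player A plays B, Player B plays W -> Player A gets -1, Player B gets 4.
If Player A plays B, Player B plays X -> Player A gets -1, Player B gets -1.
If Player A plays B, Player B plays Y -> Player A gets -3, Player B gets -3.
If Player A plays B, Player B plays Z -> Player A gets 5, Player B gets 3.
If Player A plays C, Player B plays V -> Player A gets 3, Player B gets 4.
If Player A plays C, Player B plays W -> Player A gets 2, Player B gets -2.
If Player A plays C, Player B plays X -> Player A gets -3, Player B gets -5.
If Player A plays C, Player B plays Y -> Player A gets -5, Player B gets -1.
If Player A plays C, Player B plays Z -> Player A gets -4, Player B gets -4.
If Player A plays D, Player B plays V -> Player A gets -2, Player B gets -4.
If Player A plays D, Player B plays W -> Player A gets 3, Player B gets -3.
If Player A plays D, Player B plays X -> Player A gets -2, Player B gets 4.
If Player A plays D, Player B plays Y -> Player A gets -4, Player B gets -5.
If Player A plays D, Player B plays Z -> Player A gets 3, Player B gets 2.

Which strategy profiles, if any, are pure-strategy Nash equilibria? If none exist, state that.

Pure-strategy Nash equilibria: (A, Y), (C, V)

Player A against V: payoffs 2, -4, 3, -2 → best response C.
Player A against W: payoffs 5, -1, 2, 3 → best response A.
Player A against X: payoffs 2, -1, -3, -2 → best response A.
Player A against Y: payoffs 1, -3, -5, -4 → best response A.
Player A against Z: payoffs 4, 5, -4, 3 → best response B.
Player B against A: payoffs -5, -1, -2, 5, 3 → best response Y.
Player B against B: payoffs -2, 4, -1, -3, 3 → best response W.
Player B against C: payoffs 4, -2, -5, -1, -4 → best response V.
Player B against D: payoffs -4, -3, 4, -5, 2 → best response X.
Mutual best responses: (A, Y); (C, V).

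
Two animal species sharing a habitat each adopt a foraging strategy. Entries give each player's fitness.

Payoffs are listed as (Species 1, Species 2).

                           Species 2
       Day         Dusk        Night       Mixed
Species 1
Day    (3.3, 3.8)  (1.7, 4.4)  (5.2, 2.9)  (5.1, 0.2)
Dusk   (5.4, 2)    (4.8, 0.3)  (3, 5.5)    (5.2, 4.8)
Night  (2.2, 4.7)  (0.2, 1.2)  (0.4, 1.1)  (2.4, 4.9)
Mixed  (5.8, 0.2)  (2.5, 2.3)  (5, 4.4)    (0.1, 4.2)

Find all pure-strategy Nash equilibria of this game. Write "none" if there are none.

Mark each player's best response to every combination of opponents' strategies; a profile where every player is best-responding is a pure Nash equilibrium.
Species 1 against Day: payoffs 3.3, 5.4, 2.2, 5.8 → best response Mixed.
Species 1 against Dusk: payoffs 1.7, 4.8, 0.2, 2.5 → best response Dusk.
Species 1 against Night: payoffs 5.2, 3, 0.4, 5 → best response Day.
Species 1 against Mixed: payoffs 5.1, 5.2, 2.4, 0.1 → best response Dusk.
Species 2 against Day: payoffs 3.8, 4.4, 2.9, 0.2 → best response Dusk.
Species 2 against Dusk: payoffs 2, 0.3, 5.5, 4.8 → best response Night.
Species 2 against Night: payoffs 4.7, 1.2, 1.1, 4.9 → best response Mixed.
Species 2 against Mixed: payoffs 0.2, 2.3, 4.4, 4.2 → best response Night.
No profile is a mutual best response for all players.

This game has no pure Nash equilibrium.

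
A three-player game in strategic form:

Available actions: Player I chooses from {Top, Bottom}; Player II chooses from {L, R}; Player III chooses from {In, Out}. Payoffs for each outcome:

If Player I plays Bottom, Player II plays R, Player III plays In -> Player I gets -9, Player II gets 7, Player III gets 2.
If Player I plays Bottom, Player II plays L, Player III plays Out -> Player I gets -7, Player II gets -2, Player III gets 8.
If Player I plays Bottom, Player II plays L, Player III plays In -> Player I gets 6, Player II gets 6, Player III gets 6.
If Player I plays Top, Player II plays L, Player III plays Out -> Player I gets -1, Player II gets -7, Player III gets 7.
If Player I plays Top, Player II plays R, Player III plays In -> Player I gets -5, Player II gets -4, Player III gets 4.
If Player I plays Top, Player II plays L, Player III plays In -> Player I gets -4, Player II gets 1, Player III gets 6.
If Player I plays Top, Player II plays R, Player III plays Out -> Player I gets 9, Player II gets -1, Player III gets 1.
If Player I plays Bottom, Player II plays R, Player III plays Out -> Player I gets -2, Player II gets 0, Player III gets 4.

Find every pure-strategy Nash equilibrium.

(Top, L, In): Player I can switch to Bottom (-4 → 6). Not NE.
(Top, L, Out): Player II can switch to R (-7 → -1). Not NE.
(Top, R, In): Player II can switch to L (-4 → 1). Not NE.
(Top, R, Out): Player III can switch to In (1 → 4). Not NE.
(Bottom, L, In): Player II can switch to R (6 → 7). Not NE.
(Bottom, L, Out): Player I can switch to Top (-7 → -1). Not NE.
(Bottom, R, In): Player I can switch to Top (-9 → -5). Not NE.
(Bottom, R, Out): Player I can switch to Top (-2 → 9). Not NE.

No pure-strategy Nash equilibrium.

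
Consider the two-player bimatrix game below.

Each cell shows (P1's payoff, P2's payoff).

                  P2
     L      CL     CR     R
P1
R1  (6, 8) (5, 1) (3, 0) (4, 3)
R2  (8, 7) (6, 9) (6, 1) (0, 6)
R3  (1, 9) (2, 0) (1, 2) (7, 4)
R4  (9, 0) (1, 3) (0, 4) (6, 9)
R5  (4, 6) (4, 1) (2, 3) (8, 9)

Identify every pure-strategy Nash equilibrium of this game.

Mark each player's best response to every combination of opponents' strategies; a profile where every player is best-responding is a pure Nash equilibrium.
P1 against L: payoffs 6, 8, 1, 9, 4 → best response R4.
P1 against CL: payoffs 5, 6, 2, 1, 4 → best response R2.
P1 against CR: payoffs 3, 6, 1, 0, 2 → best response R2.
P1 against R: payoffs 4, 0, 7, 6, 8 → best response R5.
P2 against R1: payoffs 8, 1, 0, 3 → best response L.
P2 against R2: payoffs 7, 9, 1, 6 → best response CL.
P2 against R3: payoffs 9, 0, 2, 4 → best response L.
P2 against R4: payoffs 0, 3, 4, 9 → best response R.
P2 against R5: payoffs 6, 1, 3, 9 → best response R.
Mutual best responses: (R2, CL); (R5, R).

The pure Nash equilibria are (R2, CL), (R5, R).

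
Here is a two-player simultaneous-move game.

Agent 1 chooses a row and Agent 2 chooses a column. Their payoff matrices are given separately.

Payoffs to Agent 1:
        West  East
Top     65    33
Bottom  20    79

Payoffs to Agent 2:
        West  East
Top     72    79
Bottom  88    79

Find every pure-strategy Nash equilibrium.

Agent 1 against West: payoffs 65, 20 → best response Top.
Agent 1 against East: payoffs 33, 79 → best response Bottom.
Agent 2 against Top: payoffs 72, 79 → best response East.
Agent 2 against Bottom: payoffs 88, 79 → best response West.
No profile is a mutual best response for all players.

none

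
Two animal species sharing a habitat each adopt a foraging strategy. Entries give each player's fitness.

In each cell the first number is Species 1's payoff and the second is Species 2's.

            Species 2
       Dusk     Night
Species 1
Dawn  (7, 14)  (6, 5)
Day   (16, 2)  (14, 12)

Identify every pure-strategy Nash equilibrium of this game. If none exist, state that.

The unique pure-strategy Nash equilibrium is (Day, Night).

Check each profile: it is a Nash equilibrium iff no player can strictly gain by switching unilaterally.
(Dawn, Dusk): Species 1 can switch to Day (7 → 16). Not NE.
(Dawn, Night): Species 1 can switch to Day (6 → 14). Not NE.
(Day, Dusk): Species 2 can switch to Night (2 → 12). Not NE.
(Day, Night): Species 1 gets 14, best alternative 6; Species 2 gets 12, best alternative 2. No profitable deviation — NE.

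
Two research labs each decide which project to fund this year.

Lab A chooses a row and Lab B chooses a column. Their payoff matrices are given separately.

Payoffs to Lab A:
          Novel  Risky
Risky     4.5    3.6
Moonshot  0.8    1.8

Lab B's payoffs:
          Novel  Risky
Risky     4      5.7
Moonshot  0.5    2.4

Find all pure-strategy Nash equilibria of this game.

(Risky, Risky)

(Risky, Novel): Lab B can switch to Risky (4 → 5.7). Not NE.
(Risky, Risky): Lab A gets 3.6, best alternative 1.8; Lab B gets 5.7, best alternative 4. No profitable deviation — NE.
(Moonshot, Novel): Lab A can switch to Risky (0.8 → 4.5). Not NE.
(Moonshot, Risky): Lab A can switch to Risky (1.8 → 3.6). Not NE.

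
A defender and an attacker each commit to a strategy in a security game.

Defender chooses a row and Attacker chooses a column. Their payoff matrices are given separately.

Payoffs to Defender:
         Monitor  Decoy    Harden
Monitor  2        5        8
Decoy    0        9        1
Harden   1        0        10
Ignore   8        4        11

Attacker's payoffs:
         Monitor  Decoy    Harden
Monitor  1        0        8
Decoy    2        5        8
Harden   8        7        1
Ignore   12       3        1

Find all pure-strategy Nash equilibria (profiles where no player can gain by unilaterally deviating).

(Monitor, Monitor): Defender can switch to Ignore (2 → 8). Not NE.
(Monitor, Decoy): Defender can switch to Decoy (5 → 9). Not NE.
(Monitor, Harden): Defender can switch to Harden (8 → 10). Not NE.
(Decoy, Monitor): Defender can switch to Monitor (0 → 2). Not NE.
(Decoy, Decoy): Attacker can switch to Harden (5 → 8). Not NE.
(Decoy, Harden): Defender can switch to Monitor (1 → 8). Not NE.
(Harden, Monitor): Defender can switch to Monitor (1 → 2). Not NE.
(Harden, Decoy): Defender can switch to Monitor (0 → 5). Not NE.
(Ignore, Monitor): Defender gets 8, best alternative 2; Attacker gets 12, best alternative 3. No profitable deviation — NE.
(The remaining 3 profiles each have a profitable deviation by the same check.)

The unique pure-strategy Nash equilibrium is (Ignore, Monitor).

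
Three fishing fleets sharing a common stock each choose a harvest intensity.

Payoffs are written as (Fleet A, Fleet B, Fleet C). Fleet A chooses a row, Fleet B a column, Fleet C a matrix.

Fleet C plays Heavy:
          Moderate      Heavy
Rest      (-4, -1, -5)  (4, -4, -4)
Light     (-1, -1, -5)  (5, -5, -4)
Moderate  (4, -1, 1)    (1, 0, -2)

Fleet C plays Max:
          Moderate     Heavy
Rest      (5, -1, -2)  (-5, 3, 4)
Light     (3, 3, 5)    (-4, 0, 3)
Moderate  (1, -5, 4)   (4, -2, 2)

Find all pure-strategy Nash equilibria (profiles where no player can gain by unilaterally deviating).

For each strategy profile, look for a profitable unilateral deviation.
(Rest, Moderate, Heavy): Fleet A can switch to Light (-4 → -1). Not NE.
(Rest, Moderate, Max): Fleet B can switch to Heavy (-1 → 3). Not NE.
(Rest, Heavy, Heavy): Fleet A can switch to Light (4 → 5). Not NE.
(Rest, Heavy, Max): Fleet A can switch to Light (-5 → -4). Not NE.
(Light, Moderate, Heavy): Fleet A can switch to Moderate (-1 → 4). Not NE.
(Light, Moderate, Max): Fleet A can switch to Rest (3 → 5). Not NE.
(Moderate, Heavy, Max): Fleet A gets 4, best alternative -4; Fleet B gets -2, best alternative -5; Fleet C gets 2, best alternative -2. No profitable deviation — NE.
(The remaining 5 profiles each have a profitable deviation by the same check.)

The unique pure-strategy Nash equilibrium is (Moderate, Heavy, Max).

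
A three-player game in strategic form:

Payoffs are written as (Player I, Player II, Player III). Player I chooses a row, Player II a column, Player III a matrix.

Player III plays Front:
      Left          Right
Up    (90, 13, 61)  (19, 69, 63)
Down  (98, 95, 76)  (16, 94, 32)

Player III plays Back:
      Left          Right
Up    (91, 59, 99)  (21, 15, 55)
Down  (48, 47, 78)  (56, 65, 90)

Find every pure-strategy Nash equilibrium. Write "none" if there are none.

Player I against (Left, Front): payoffs 90, 98 → best response Down.
Player I against (Left, Back): payoffs 91, 48 → best response Up.
Player I against (Right, Front): payoffs 19, 16 → best response Up.
Player I against (Right, Back): payoffs 21, 56 → best response Down.
Player II against (Up, Front): payoffs 13, 69 → best response Right.
Player II against (Up, Back): payoffs 59, 15 → best response Left.
Player II against (Down, Front): payoffs 95, 94 → best response Left.
Player II against (Down, Back): payoffs 47, 65 → best response Right.
Player III against (Up, Left): payoffs 61, 99 → best response Back.
Player III against (Up, Right): payoffs 63, 55 → best response Front.
Player III against (Down, Left): payoffs 76, 78 → best response Back.
Player III against (Down, Right): payoffs 32, 90 → best response Back.
Mutual best responses: (Up, Left, Back); (Up, Right, Front); (Down, Right, Back).

The pure Nash equilibria are (Up, Left, Back), (Up, Right, Front), (Down, Right, Back).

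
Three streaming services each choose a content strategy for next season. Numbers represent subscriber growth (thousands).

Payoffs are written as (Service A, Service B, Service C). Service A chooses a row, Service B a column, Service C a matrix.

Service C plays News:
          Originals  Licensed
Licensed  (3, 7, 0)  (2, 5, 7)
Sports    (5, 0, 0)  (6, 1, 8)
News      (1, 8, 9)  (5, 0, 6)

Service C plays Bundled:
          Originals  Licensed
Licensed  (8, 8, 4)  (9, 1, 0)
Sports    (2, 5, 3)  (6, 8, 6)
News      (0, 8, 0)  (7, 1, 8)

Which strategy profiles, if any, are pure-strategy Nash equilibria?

Service A against (Originals, News): payoffs 3, 5, 1 → best response Sports.
Service A against (Originals, Bundled): payoffs 8, 2, 0 → best response Licensed.
Service A against (Licensed, News): payoffs 2, 6, 5 → best response Sports.
Service A against (Licensed, Bundled): payoffs 9, 6, 7 → best response Licensed.
Service B against (Licensed, News): payoffs 7, 5 → best response Originals.
Service B against (Licensed, Bundled): payoffs 8, 1 → best response Originals.
Service B against (Sports, News): payoffs 0, 1 → best response Licensed.
Service B against (Sports, Bundled): payoffs 5, 8 → best response Licensed.
Service B against (News, News): payoffs 8, 0 → best response Originals.
Service B against (News, Bundled): payoffs 8, 1 → best response Originals.
Service C against (Licensed, Originals): payoffs 0, 4 → best response Bundled.
Service C against (Licensed, Licensed): payoffs 7, 0 → best response News.
Service C against (Sports, Originals): payoffs 0, 3 → best response Bundled.
Service C against (Sports, Licensed): payoffs 8, 6 → best response News.
Service C against (News, Originals): payoffs 9, 0 → best response News.
Service C against (News, Licensed): payoffs 6, 8 → best response Bundled.
Mutual best responses: (Licensed, Originals, Bundled); (Sports, Licensed, News).

The pure Nash equilibria are (Licensed, Originals, Bundled), (Sports, Licensed, News).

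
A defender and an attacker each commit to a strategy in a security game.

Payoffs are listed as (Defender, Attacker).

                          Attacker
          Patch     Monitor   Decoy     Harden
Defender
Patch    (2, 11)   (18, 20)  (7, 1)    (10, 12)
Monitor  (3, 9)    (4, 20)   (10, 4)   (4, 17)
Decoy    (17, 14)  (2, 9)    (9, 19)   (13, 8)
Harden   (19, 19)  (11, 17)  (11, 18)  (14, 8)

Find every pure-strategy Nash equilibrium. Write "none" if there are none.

(Patch, Monitor), (Harden, Patch)

(Patch, Patch): Defender can switch to Monitor (2 → 3). Not NE.
(Patch, Monitor): Defender gets 18, best alternative 11; Attacker gets 20, best alternative 12. No profitable deviation — NE.
(Patch, Decoy): Defender can switch to Monitor (7 → 10). Not NE.
(Patch, Harden): Defender can switch to Decoy (10 → 13). Not NE.
(Monitor, Patch): Defender can switch to Decoy (3 → 17). Not NE.
(Monitor, Monitor): Defender can switch to Patch (4 → 18). Not NE.
(Monitor, Decoy): Defender can switch to Harden (10 → 11). Not NE.
(Harden, Patch): Defender gets 19, best alternative 17; Attacker gets 19, best alternative 18. No profitable deviation — NE.
(The remaining 8 profiles each have a profitable deviation by the same check.)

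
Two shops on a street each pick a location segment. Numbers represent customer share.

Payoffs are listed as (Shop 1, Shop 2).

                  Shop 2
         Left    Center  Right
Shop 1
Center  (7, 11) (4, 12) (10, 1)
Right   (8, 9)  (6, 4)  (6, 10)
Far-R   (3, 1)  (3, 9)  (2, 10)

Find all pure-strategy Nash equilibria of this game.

Shop 1 against Left: payoffs 7, 8, 3 → best response Right.
Shop 1 against Center: payoffs 4, 6, 3 → best response Right.
Shop 1 against Right: payoffs 10, 6, 2 → best response Center.
Shop 2 against Center: payoffs 11, 12, 1 → best response Center.
Shop 2 against Right: payoffs 9, 4, 10 → best response Right.
Shop 2 against Far-R: payoffs 1, 9, 10 → best response Right.
No profile is a mutual best response for all players.

This game has no pure Nash equilibrium.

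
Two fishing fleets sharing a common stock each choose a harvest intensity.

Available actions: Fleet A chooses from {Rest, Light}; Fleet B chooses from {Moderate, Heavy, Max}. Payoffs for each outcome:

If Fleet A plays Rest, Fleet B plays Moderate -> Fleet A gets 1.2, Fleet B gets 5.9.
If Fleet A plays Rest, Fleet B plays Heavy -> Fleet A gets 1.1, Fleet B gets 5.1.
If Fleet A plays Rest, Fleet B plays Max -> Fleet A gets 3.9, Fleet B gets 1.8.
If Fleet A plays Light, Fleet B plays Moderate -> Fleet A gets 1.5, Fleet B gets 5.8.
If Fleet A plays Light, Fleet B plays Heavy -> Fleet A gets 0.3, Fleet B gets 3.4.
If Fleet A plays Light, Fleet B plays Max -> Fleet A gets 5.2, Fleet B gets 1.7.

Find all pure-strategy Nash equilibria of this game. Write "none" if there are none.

(Rest, Moderate): Fleet A can switch to Light (1.2 → 1.5). Not NE.
(Rest, Heavy): Fleet B can switch to Moderate (5.1 → 5.9). Not NE.
(Rest, Max): Fleet A can switch to Light (3.9 → 5.2). Not NE.
(Light, Moderate): Fleet A gets 1.5, best alternative 1.2; Fleet B gets 5.8, best alternative 3.4. No profitable deviation — NE.
(Light, Heavy): Fleet A can switch to Rest (0.3 → 1.1). Not NE.
(Light, Max): Fleet B can switch to Moderate (1.7 → 5.8). Not NE.

The unique pure-strategy Nash equilibrium is (Light, Moderate).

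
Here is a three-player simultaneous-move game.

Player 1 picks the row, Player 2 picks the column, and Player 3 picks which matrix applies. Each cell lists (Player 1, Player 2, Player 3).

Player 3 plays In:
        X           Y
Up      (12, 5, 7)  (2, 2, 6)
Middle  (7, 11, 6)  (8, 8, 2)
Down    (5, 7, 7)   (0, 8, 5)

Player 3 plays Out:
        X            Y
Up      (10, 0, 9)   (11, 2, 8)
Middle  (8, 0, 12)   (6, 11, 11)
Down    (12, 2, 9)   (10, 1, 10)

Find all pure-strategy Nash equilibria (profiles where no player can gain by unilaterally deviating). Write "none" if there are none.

(Up, X, In): Player 3 can switch to Out (7 → 9). Not NE.
(Up, X, Out): Player 1 can switch to Down (10 → 12). Not NE.
(Up, Y, In): Player 1 can switch to Middle (2 → 8). Not NE.
(Up, Y, Out): Player 1 gets 11, best alternative 10; Player 2 gets 2, best alternative 0; Player 3 gets 8, best alternative 6. No profitable deviation — NE.
(Middle, X, In): Player 1 can switch to Up (7 → 12). Not NE.
(Middle, X, Out): Player 1 can switch to Up (8 → 10). Not NE.
(Middle, Y, In): Player 2 can switch to X (8 → 11). Not NE.
(Middle, Y, Out): Player 1 can switch to Up (6 → 11). Not NE.
(Down, X, In): Player 1 can switch to Up (5 → 12). Not NE.
(Down, X, Out): Player 1 gets 12, best alternative 10; Player 2 gets 2, best alternative 1; Player 3 gets 9, best alternative 7. No profitable deviation — NE.
(The remaining 2 profiles each have a profitable deviation by the same check.)

The pure Nash equilibria are (Up, Y, Out) and (Down, X, Out).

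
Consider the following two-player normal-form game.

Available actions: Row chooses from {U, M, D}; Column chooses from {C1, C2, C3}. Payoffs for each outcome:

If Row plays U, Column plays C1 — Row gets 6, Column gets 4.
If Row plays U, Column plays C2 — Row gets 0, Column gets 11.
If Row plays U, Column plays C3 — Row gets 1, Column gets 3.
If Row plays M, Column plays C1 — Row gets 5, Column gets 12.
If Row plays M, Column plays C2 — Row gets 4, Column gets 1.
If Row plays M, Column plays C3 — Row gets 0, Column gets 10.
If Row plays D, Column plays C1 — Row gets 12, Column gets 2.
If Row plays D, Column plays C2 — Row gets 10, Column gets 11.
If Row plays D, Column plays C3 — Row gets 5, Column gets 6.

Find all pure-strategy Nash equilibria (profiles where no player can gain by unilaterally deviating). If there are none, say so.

For each player, find the best response to each opponent profile; mutual best responses are the pure NE.
Row against C1: payoffs 6, 5, 12 → best response D.
Row against C2: payoffs 0, 4, 10 → best response D.
Row against C3: payoffs 1, 0, 5 → best response D.
Column against U: payoffs 4, 11, 3 → best response C2.
Column against M: payoffs 12, 1, 10 → best response C1.
Column against D: payoffs 2, 11, 6 → best response C2.
Mutual best responses: (D, C2).

Pure NE: (D, C2)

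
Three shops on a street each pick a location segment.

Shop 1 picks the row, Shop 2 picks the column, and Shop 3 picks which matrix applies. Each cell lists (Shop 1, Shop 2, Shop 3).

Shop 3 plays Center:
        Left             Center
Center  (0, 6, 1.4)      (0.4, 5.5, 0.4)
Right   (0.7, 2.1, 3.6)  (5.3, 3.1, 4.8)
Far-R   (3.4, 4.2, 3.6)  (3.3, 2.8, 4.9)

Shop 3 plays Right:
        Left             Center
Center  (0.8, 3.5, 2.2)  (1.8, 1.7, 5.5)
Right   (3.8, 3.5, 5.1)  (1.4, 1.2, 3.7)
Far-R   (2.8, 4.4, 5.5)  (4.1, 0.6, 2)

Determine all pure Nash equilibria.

The pure Nash equilibria are (Right, Left, Right); (Right, Center, Center).

Check each profile: it is a Nash equilibrium iff no player can strictly gain by switching unilaterally.
(Center, Left, Center): Shop 1 can switch to Right (0 → 0.7). Not NE.
(Center, Left, Right): Shop 1 can switch to Right (0.8 → 3.8). Not NE.
(Center, Center, Center): Shop 1 can switch to Right (0.4 → 5.3). Not NE.
(Center, Center, Right): Shop 1 can switch to Far-R (1.8 → 4.1). Not NE.
(Right, Left, Center): Shop 1 can switch to Far-R (0.7 → 3.4). Not NE.
(Right, Left, Right): Shop 1 gets 3.8, best alternative 2.8; Shop 2 gets 3.5, best alternative 1.2; Shop 3 gets 5.1, best alternative 3.6. No profitable deviation — NE.
(Right, Center, Center): Shop 1 gets 5.3, best alternative 3.3; Shop 2 gets 3.1, best alternative 2.1; Shop 3 gets 4.8, best alternative 3.7. No profitable deviation — NE.
(Right, Center, Right): Shop 1 can switch to Center (1.4 → 1.8). Not NE.
(Far-R, Left, Center): Shop 3 can switch to Right (3.6 → 5.5). Not NE.
(Far-R, Left, Right): Shop 1 can switch to Right (2.8 → 3.8). Not NE.
(Far-R, Center, Center): Shop 1 can switch to Right (3.3 → 5.3). Not NE.
(Far-R, Center, Right): Shop 2 can switch to Left (0.6 → 4.4). Not NE.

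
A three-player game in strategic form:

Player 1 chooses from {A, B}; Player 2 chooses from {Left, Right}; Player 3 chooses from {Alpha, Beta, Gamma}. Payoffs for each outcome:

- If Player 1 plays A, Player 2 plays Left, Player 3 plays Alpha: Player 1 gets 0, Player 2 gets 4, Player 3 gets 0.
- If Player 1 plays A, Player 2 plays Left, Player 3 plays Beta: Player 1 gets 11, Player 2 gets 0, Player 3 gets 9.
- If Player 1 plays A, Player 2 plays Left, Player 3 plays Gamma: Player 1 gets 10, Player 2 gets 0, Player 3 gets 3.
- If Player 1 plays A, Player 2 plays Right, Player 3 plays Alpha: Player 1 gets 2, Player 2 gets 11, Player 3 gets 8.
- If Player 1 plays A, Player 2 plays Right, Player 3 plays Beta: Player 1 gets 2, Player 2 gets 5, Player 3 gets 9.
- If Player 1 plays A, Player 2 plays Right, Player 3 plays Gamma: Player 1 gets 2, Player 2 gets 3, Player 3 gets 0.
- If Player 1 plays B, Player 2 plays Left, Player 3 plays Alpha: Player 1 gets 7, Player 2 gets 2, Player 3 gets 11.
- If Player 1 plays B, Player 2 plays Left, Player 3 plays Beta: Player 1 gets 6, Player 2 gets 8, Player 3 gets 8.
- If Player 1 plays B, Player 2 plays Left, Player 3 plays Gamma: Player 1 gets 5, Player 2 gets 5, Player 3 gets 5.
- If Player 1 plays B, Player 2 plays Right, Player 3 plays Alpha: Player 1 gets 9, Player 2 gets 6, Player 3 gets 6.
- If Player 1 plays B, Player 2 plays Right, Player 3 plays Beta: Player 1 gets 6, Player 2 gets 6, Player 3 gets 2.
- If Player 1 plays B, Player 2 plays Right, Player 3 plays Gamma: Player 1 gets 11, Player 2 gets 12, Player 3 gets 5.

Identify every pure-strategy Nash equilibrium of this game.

The unique pure-strategy Nash equilibrium is (B, Right, Alpha).

Mark each player's best response to every combination of opponents' strategies; a profile where every player is best-responding is a pure Nash equilibrium.
Player 1 against (Left, Alpha): payoffs 0, 7 → best response B.
Player 1 against (Left, Beta): payoffs 11, 6 → best response A.
Player 1 against (Left, Gamma): payoffs 10, 5 → best response A.
Player 1 against (Right, Alpha): payoffs 2, 9 → best response B.
Player 1 against (Right, Beta): payoffs 2, 6 → best response B.
Player 1 against (Right, Gamma): payoffs 2, 11 → best response B.
Player 2 against (A, Alpha): payoffs 4, 11 → best response Right.
Player 2 against (A, Beta): payoffs 0, 5 → best response Right.
Player 2 against (A, Gamma): payoffs 0, 3 → best response Right.
Player 2 against (B, Alpha): payoffs 2, 6 → best response Right.
Player 2 against (B, Beta): payoffs 8, 6 → best response Left.
Player 2 against (B, Gamma): payoffs 5, 12 → best response Right.
Player 3 against (A, Left): payoffs 0, 9, 3 → best response Beta.
Player 3 against (A, Right): payoffs 8, 9, 0 → best response Beta.
Player 3 against (B, Left): payoffs 11, 8, 5 → best response Alpha.
Player 3 against (B, Right): payoffs 6, 2, 5 → best response Alpha.
Mutual best responses: (B, Right, Alpha).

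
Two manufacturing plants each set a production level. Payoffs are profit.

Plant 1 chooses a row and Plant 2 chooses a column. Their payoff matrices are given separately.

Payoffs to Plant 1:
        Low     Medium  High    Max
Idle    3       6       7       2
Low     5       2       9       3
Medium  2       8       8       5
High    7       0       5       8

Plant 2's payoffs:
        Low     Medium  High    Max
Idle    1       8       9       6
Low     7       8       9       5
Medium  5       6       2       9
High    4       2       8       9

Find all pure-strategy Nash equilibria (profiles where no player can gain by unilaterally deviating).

(Low, High); (High, Max)

(Idle, Low): Plant 1 can switch to Low (3 → 5). Not NE.
(Idle, Medium): Plant 1 can switch to Medium (6 → 8). Not NE.
(Idle, High): Plant 1 can switch to Low (7 → 9). Not NE.
(Idle, Max): Plant 1 can switch to Low (2 → 3). Not NE.
(Low, Low): Plant 1 can switch to High (5 → 7). Not NE.
(Low, Medium): Plant 1 can switch to Idle (2 → 6). Not NE.
(Low, High): Plant 1 gets 9, best alternative 8; Plant 2 gets 9, best alternative 8. No profitable deviation — NE.
(Low, Max): Plant 1 can switch to Medium (3 → 5). Not NE.
(Medium, Low): Plant 1 can switch to Idle (2 → 3). Not NE.
(High, Max): Plant 1 gets 8, best alternative 5; Plant 2 gets 9, best alternative 8. No profitable deviation — NE.
(The remaining 6 profiles each have a profitable deviation by the same check.)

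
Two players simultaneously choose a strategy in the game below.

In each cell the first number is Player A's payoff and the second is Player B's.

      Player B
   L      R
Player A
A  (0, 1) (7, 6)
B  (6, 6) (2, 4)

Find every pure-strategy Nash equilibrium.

Pure-strategy Nash equilibria: (A, R), (B, L)

(A, L): Player A can switch to B (0 → 6). Not NE.
(A, R): Player A gets 7, best alternative 2; Player B gets 6, best alternative 1. No profitable deviation — NE.
(B, L): Player A gets 6, best alternative 0; Player B gets 6, best alternative 4. No profitable deviation — NE.
(B, R): Player A can switch to A (2 → 7). Not NE.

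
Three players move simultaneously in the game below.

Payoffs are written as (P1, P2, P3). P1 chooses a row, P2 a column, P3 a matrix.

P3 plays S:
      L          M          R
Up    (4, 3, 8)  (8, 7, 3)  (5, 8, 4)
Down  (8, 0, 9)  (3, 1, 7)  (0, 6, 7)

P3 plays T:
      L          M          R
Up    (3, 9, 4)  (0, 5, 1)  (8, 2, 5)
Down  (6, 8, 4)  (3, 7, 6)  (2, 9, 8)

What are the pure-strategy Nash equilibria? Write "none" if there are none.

(Up, L, S): P1 can switch to Down (4 → 8). Not NE.
(Up, L, T): P1 can switch to Down (3 → 6). Not NE.
(Up, M, S): P2 can switch to R (7 → 8). Not NE.
(Up, M, T): P1 can switch to Down (0 → 3). Not NE.
(Up, R, S): P3 can switch to T (4 → 5). Not NE.
(Up, R, T): P2 can switch to L (2 → 9). Not NE.
(Down, L, S): P2 can switch to M (0 → 1). Not NE.
(Down, L, T): P2 can switch to R (8 → 9). Not NE.
(The remaining 4 profiles each have a profitable deviation by the same check.)

No pure-strategy Nash equilibrium.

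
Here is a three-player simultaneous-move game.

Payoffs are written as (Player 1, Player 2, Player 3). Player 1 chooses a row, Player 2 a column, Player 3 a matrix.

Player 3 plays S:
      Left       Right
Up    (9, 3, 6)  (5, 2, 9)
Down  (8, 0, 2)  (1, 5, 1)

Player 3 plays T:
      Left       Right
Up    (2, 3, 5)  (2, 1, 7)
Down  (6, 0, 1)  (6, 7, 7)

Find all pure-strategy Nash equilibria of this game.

(Up, Left, S), (Down, Right, T)

(Up, Left, S): Player 1 gets 9, best alternative 8; Player 2 gets 3, best alternative 2; Player 3 gets 6, best alternative 5. No profitable deviation — NE.
(Up, Left, T): Player 1 can switch to Down (2 → 6). Not NE.
(Up, Right, S): Player 2 can switch to Left (2 → 3). Not NE.
(Up, Right, T): Player 1 can switch to Down (2 → 6). Not NE.
(Down, Left, S): Player 1 can switch to Up (8 → 9). Not NE.
(Down, Left, T): Player 2 can switch to Right (0 → 7). Not NE.
(Down, Right, S): Player 1 can switch to Up (1 → 5). Not NE.
(Down, Right, T): Player 1 gets 6, best alternative 2; Player 2 gets 7, best alternative 0; Player 3 gets 7, best alternative 1. No profitable deviation — NE.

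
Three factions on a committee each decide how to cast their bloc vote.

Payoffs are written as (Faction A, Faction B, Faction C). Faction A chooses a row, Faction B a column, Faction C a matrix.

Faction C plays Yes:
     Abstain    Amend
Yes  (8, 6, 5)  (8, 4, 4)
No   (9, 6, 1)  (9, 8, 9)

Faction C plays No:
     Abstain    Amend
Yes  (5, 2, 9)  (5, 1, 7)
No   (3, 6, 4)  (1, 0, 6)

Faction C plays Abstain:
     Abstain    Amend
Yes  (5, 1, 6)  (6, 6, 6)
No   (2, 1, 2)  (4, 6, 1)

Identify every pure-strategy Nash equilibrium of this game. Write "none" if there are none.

Pure-strategy Nash equilibria: (Yes, Abstain, No) and (No, Amend, Yes)

Faction A against (Abstain, Yes): payoffs 8, 9 → best response No.
Faction A against (Abstain, No): payoffs 5, 3 → best response Yes.
Faction A against (Abstain, Abstain): payoffs 5, 2 → best response Yes.
Faction A against (Amend, Yes): payoffs 8, 9 → best response No.
Faction A against (Amend, No): payoffs 5, 1 → best response Yes.
Faction A against (Amend, Abstain): payoffs 6, 4 → best response Yes.
Faction B against (Yes, Yes): payoffs 6, 4 → best response Abstain.
Faction B against (Yes, No): payoffs 2, 1 → best response Abstain.
Faction B against (Yes, Abstain): payoffs 1, 6 → best response Amend.
Faction B against (No, Yes): payoffs 6, 8 → best response Amend.
Faction B against (No, No): payoffs 6, 0 → best response Abstain.
Faction B against (No, Abstain): payoffs 1, 6 → best response Amend.
Faction C against (Yes, Abstain): payoffs 5, 9, 6 → best response No.
Faction C against (Yes, Amend): payoffs 4, 7, 6 → best response No.
Faction C against (No, Abstain): payoffs 1, 4, 2 → best response No.
Faction C against (No, Amend): payoffs 9, 6, 1 → best response Yes.
Mutual best responses: (Yes, Abstain, No); (No, Amend, Yes).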